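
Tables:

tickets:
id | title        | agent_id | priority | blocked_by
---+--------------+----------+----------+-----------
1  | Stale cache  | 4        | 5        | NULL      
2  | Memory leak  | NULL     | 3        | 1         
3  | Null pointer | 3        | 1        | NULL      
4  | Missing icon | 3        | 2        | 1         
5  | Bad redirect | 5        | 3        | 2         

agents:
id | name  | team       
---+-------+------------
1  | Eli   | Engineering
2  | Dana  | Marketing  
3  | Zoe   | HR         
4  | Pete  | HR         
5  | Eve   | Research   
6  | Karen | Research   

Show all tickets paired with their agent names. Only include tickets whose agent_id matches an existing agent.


INNER JOIN keeps only tickets rows whose agent_id matches an id in agents. Walk through each ticket:
  - ticket 1 (Stale cache): agent_id=4 -> matches Pete
  - ticket 2 (Memory leak): agent_id=NULL, no match -> dropped
  - ticket 3 (Null pointer): agent_id=3 -> matches Zoe
  - ticket 4 (Missing icon): agent_id=3 -> matches Zoe
  - ticket 5 (Bad redirect): agent_id=5 -> matches Eve
So 1 of 5 rows is dropped.

SQL:
SELECT a.title, b.name AS agent
FROM tickets a
INNER JOIN agents b ON a.agent_id = b.id

Result:
title        | agent
-------------+------
Stale cache  | Pete 
Null pointer | Zoe  
Missing icon | Zoe  
Bad redirect | Eve  


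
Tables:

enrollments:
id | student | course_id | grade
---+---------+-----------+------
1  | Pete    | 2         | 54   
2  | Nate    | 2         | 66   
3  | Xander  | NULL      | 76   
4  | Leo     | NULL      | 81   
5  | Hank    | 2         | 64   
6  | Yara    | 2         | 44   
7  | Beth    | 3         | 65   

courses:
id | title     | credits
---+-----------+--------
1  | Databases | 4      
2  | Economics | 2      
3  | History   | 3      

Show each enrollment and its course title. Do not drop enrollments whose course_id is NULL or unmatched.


LEFT JOIN keeps every row from enrollments (the left table); where course_id has no match in courses, the course columns become NULL. Walk through each enrollment:
  - enrollment 1 (Pete): course_id=2 -> matches Economics
  - enrollment 2 (Nate): course_id=2 -> matches Economics
  - enrollment 3 (Xander): course_id=NULL, no match -> kept with NULL
  - enrollment 4 (Leo): course_id=NULL, no match -> kept with NULL
  - enrollment 5 (Hank): course_id=2 -> matches Economics
  - enrollment 6 (Yara): course_id=2 -> matches Economics
  - enrollment 7 (Beth): course_id=3 -> matches History
All 7 rows appear; 2 have NULL course.

SQL:
SELECT a.student, b.title AS course
FROM enrollments a
LEFT JOIN courses b ON a.course_id = b.id

Result:
student | course   
--------+----------
Pete    | Economics
Nate    | Economics
Xander  | NULL     
Leo     | NULL     
Hank    | Economics
Yara    | Economics
Beth    | History  


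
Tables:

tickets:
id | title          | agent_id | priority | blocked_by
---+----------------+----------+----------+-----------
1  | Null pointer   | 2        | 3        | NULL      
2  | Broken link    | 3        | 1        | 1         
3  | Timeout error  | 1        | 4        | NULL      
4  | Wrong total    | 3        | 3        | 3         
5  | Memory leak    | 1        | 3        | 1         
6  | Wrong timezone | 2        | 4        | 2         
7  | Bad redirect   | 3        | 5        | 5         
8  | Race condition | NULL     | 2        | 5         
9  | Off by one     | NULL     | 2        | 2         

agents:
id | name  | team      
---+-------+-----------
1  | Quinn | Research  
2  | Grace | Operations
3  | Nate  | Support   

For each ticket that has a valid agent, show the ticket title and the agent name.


INNER JOIN keeps only tickets rows whose agent_id matches an id in agents. Walk through each ticket:
  - ticket 1 (Null pointer): agent_id=2 -> matches Grace
  - ticket 2 (Broken link): agent_id=3 -> matches Nate
  - ticket 3 (Timeout error): agent_id=1 -> matches Quinn
  - ticket 4 (Wrong total): agent_id=3 -> matches Nate
  - ticket 5 (Memory leak): agent_id=1 -> matches Quinn
  - ticket 6 (Wrong timezone): agent_id=2 -> matches Grace
  - ticket 7 (Bad redirect): agent_id=3 -> matches Nate
  - ticket 8 (Race condition): agent_id=NULL, no match -> dropped
  - ticket 9 (Off by one): agent_id=NULL, no match -> dropped
So 2 of 9 rows are dropped.

SQL:
SELECT a.title, b.name AS agent
FROM tickets a
INNER JOIN agents b ON a.agent_id = b.id

Result:
title          | agent
---------------+------
Null pointer   | Grace
Broken link    | Nate 
Timeout error  | Quinn
Wrong total    | Nate 
Memory leak    | Quinn
Wrong timezone | Grace
Bad redirect   | Nate 


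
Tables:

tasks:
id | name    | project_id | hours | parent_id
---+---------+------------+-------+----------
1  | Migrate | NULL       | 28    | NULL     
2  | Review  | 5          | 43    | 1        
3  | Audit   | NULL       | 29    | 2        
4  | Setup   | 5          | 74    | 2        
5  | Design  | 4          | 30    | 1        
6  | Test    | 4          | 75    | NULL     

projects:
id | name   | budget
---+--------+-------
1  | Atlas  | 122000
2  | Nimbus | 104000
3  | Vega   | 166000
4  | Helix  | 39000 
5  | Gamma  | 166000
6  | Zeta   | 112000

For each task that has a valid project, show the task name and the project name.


INNER JOIN keeps only tasks rows whose project_id matches an id in projects. Walk through each task:
  - task 1 (Migrate): project_id=NULL, no match -> dropped
  - task 2 (Review): project_id=5 -> matches Gamma
  - task 3 (Audit): project_id=NULL, no match -> dropped
  - task 4 (Setup): project_id=5 -> matches Gamma
  - task 5 (Design): project_id=4 -> matches Helix
  - task 6 (Test): project_id=4 -> matches Helix
So 2 of 6 rows are dropped.

SQL:
SELECT a.name, b.name AS project
FROM tasks a
INNER JOIN projects b ON a.project_id = b.id

Result:
name   | project
-------+--------
Review | Gamma  
Setup  | Gamma  
Design | Helix  
Test   | Helix  


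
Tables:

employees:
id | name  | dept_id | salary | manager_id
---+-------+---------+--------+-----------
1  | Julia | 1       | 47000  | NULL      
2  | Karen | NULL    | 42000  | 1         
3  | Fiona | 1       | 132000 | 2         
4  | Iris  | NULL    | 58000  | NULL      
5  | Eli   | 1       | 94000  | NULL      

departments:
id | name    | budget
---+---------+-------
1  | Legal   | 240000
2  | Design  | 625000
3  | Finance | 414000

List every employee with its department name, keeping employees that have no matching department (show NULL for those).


LEFT JOIN keeps every row from employees (the left table); where dept_id has no match in departments, the department columns become NULL. Walk through each employee:
  - employee 1 (Julia): dept_id=1 -> matches Legal
  - employee 2 (Karen): dept_id=NULL, no match -> kept with NULL
  - employee 3 (Fiona): dept_id=1 -> matches Legal
  - employee 4 (Iris): dept_id=NULL, no match -> kept with NULL
  - employee 5 (Eli): dept_id=1 -> matches Legal
All 5 rows appear; 2 have NULL department.

SQL:
SELECT a.name, b.name AS department
FROM employees a
LEFT JOIN departments b ON a.dept_id = b.id

Result:
name  | department
------+-----------
Julia | Legal     
Karen | NULL      
Fiona | Legal     
Iris  | NULL      
Eli   | Legal     


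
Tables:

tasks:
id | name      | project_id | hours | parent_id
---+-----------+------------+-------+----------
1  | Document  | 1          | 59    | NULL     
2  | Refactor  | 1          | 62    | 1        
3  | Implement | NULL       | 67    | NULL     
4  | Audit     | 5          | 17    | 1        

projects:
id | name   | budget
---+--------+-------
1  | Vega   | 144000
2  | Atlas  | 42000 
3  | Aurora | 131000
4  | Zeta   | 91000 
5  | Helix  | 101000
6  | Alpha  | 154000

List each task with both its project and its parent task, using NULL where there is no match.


Two LEFT JOINs from the same base table tasks: one to projects via project_id, one to tasks itself via parent_id. Both are LEFT so every task is preserved.
Match against projects:
  - task 1 (Document): project_id=1 -> matches Vega
  - task 2 (Refactor): project_id=1 -> matches Vega
  - task 3 (Implement): project_id=NULL, no match -> kept with NULL
  - task 4 (Audit): project_id=5 -> matches Helix
Match against tasks (self):
  - task 1 (Document): parent_id=NULL -> NULL
  - task 2 (Refactor): parent_id=1 -> Document
  - task 3 (Implement): parent_id=NULL -> NULL
  - task 4 (Audit): parent_id=1 -> Document

SQL:
SELECT a.name, b.name AS project, c.name AS parent
FROM tasks a
LEFT JOIN projects b ON a.project_id = b.id
LEFT JOIN tasks c ON a.parent_id = c.id

Result:
name      | project | parent  
----------+---------+---------
Document  | Vega    | NULL    
Refactor  | Vega    | Document
Implement | NULL    | NULL    
Audit     | Helix   | Document


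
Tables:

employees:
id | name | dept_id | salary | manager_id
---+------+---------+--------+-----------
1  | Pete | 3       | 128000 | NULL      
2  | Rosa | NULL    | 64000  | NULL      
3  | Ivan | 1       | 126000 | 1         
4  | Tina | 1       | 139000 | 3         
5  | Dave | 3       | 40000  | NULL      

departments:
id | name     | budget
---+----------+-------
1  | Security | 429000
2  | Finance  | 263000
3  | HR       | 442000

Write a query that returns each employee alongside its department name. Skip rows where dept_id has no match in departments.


INNER JOIN keeps only employees rows whose dept_id matches an id in departments. Walk through each employee:
  - employee 1 (Pete): dept_id=3 -> matches HR
  - employee 2 (Rosa): dept_id=NULL, no match -> dropped
  - employee 3 (Ivan): dept_id=1 -> matches Security
  - employee 4 (Tina): dept_id=1 -> matches Security
  - employee 5 (Dave): dept_id=3 -> matches HR
So 1 of 5 rows is dropped.

SQL:
SELECT a.name, b.name AS department
FROM employees a
INNER JOIN departments b ON a.dept_id = b.id

Result:
name | department
-----+-----------
Pete | HR        
Ivan | Security  
Tina | Security  
Dave | HR        


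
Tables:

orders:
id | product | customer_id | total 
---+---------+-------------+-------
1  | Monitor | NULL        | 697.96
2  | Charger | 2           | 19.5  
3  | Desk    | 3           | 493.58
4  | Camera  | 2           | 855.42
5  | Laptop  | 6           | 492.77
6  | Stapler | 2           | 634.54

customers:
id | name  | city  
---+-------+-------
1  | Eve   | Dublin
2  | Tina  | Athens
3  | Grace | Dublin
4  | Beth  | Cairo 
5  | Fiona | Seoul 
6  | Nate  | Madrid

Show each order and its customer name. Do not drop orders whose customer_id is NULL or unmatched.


LEFT JOIN keeps every row from orders (the left table); where customer_id has no match in customers, the customer columns become NULL. Walk through each order:
  - order 1 (Monitor): customer_id=NULL, no match -> kept with NULL
  - order 2 (Charger): customer_id=2 -> matches Tina
  - order 3 (Desk): customer_id=3 -> matches Grace
  - order 4 (Camera): customer_id=2 -> matches Tina
  - order 5 (Laptop): customer_id=6 -> matches Nate
  - order 6 (Stapler): customer_id=2 -> matches Tina
All 6 rows appear; 1 has NULL customer.

SQL:
SELECT a.product, b.name AS customer
FROM orders a
LEFT JOIN customers b ON a.customer_id = b.id

Result:
product | customer
--------+---------
Monitor | NULL    
Charger | Tina    
Desk    | Grace   
Camera  | Tina    
Laptop  | Nate    
Stapler | Tina    


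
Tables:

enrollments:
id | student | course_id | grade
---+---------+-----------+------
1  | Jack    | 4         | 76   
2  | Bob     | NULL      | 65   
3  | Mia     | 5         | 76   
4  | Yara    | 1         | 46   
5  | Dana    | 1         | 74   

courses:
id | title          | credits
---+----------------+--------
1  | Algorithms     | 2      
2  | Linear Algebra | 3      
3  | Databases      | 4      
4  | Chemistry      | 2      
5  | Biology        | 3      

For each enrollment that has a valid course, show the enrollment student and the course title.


INNER JOIN keeps only enrollments rows whose course_id matches an id in courses. Walk through each enrollment:
  - enrollment 1 (Jack): course_id=4 -> matches Chemistry
  - enrollment 2 (Bob): course_id=NULL, no match -> dropped
  - enrollment 3 (Mia): course_id=5 -> matches Biology
  - enrollment 4 (Yara): course_id=1 -> matches Algorithms
  - enrollment 5 (Dana): course_id=1 -> matches Algorithms
So 1 of 5 rows is dropped.

SQL:
SELECT a.student, b.title AS course
FROM enrollments a
INNER JOIN courses b ON a.course_id = b.id

Result:
student | course    
--------+-----------
Jack    | Chemistry 
Mia     | Biology   
Yara    | Algorithms
Dana    | Algorithms


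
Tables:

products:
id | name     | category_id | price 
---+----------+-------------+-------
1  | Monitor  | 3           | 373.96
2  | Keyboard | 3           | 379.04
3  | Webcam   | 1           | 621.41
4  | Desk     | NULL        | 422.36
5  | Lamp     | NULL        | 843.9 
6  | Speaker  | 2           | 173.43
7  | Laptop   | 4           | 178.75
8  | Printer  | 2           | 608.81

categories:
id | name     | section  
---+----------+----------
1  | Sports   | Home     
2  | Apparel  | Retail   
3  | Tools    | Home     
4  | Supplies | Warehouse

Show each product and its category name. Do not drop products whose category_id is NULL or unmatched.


LEFT JOIN keeps every row from products (the left table); where category_id has no match in categories, the category columns become NULL. Walk through each product:
  - product 1 (Monitor): category_id=3 -> matches Tools
  - product 2 (Keyboard): category_id=3 -> matches Tools
  - product 3 (Webcam): category_id=1 -> matches Sports
  - product 4 (Desk): category_id=NULL, no match -> kept with NULL
  - product 5 (Lamp): category_id=NULL, no match -> kept with NULL
  - product 6 (Speaker): category_id=2 -> matches Apparel
  - product 7 (Laptop): category_id=4 -> matches Supplies
  - product 8 (Printer): category_id=2 -> matches Apparel
All 8 rows appear; 2 have NULL category.

SQL:
SELECT a.name, b.name AS category
FROM products a
LEFT JOIN categories b ON a.category_id = b.id

Result:
name     | category
---------+---------
Monitor  | Tools   
Keyboard | Tools   
Webcam   | Sports  
Desk     | NULL    
Lamp     | NULL    
Speaker  | Apparel 
Laptop   | Supplies
Printer  | Apparel 


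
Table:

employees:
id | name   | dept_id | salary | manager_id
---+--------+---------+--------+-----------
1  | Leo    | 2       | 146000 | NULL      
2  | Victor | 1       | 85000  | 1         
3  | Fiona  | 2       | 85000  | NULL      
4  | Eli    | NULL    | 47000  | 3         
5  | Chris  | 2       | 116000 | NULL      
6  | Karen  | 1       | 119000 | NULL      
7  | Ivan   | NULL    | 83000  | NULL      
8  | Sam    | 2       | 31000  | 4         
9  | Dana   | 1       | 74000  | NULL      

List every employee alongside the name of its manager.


This is a self-join: employees is joined to a second copy of itself, matching each row's manager_id to another row's id. Use LEFT JOIN so rows with manager_id=NULL are kept.
  - employee 1 (Leo): manager_id=NULL -> NULL
  - employee 2 (Victor): manager_id=1 -> Leo
  - employee 3 (Fiona): manager_id=NULL -> NULL
  - employee 4 (Eli): manager_id=3 -> Fiona
  - employee 5 (Chris): manager_id=NULL -> NULL
  - employee 6 (Karen): manager_id=NULL -> NULL
  - employee 7 (Ivan): manager_id=NULL -> NULL
  - employee 8 (Sam): manager_id=4 -> Eli
  - employee 9 (Dana): manager_id=NULL -> NULL

SQL:
SELECT a.name AS item, b.name AS manager
FROM employees a
LEFT JOIN employees b ON a.manager_id = b.id

Result:
item   | manager
-------+--------
Leo    | NULL   
Victor | Leo    
Fiona  | NULL   
Eli    | Fiona  
Chris  | NULL   
Karen  | NULL   
Ivan   | NULL   
Sam    | Eli    
Dana   | NULL   


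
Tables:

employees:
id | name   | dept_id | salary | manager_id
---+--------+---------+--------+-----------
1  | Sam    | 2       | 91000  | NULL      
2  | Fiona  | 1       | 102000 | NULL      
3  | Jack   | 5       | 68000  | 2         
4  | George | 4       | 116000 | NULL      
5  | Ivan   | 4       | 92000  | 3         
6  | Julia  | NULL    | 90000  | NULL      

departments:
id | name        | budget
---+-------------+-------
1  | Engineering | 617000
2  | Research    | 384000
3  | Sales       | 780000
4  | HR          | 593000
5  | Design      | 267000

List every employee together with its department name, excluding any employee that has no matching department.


INNER JOIN keeps only employees rows whose dept_id matches an id in departments. Walk through each employee:
  - employee 1 (Sam): dept_id=2 -> matches Research
  - employee 2 (Fiona): dept_id=1 -> matches Engineering
  - employee 3 (Jack): dept_id=5 -> matches Design
  - employee 4 (George): dept_id=4 -> matches HR
  - employee 5 (Ivan): dept_id=4 -> matches HR
  - employee 6 (Julia): dept_id=NULL, no match -> dropped
So 1 of 6 rows is dropped.

SQL:
SELECT a.name, b.name AS department
FROM employees a
INNER JOIN departments b ON a.dept_id = b.id

Result:
name   | department 
-------+------------
Sam    | Research   
Fiona  | Engineering
Jack   | Design     
George | HR         
Ivan   | HR         


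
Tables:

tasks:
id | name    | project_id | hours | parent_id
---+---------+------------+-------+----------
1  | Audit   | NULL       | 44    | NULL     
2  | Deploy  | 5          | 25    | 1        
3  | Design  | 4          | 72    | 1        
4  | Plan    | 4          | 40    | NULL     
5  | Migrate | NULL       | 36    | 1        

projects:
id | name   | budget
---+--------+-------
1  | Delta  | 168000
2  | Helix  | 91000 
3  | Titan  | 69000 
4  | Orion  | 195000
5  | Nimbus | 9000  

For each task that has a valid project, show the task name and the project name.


INNER JOIN keeps only tasks rows whose project_id matches an id in projects. Walk through each task:
  - task 1 (Audit): project_id=NULL, no match -> dropped
  - task 2 (Deploy): project_id=5 -> matches Nimbus
  - task 3 (Design): project_id=4 -> matches Orion
  - task 4 (Plan): project_id=4 -> matches Orion
  - task 5 (Migrate): project_id=NULL, no match -> dropped
So 2 of 5 rows are dropped.

SQL:
SELECT a.name, b.name AS project
FROM tasks a
INNER JOIN projects b ON a.project_id = b.id

Result:
name   | project
-------+--------
Deploy | Nimbus 
Design | Orion  
Plan   | Orion  


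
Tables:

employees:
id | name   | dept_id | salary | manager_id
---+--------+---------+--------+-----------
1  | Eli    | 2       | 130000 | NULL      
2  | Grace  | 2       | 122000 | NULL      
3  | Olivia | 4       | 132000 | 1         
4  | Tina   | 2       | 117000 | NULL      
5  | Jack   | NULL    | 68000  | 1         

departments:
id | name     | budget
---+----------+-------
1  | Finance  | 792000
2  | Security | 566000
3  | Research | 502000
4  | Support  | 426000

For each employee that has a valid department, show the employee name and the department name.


INNER JOIN keeps only employees rows whose dept_id matches an id in departments. Walk through each employee:
  - employee 1 (Eli): dept_id=2 -> matches Security
  - employee 2 (Grace): dept_id=2 -> matches Security
  - employee 3 (Olivia): dept_id=4 -> matches Support
  - employee 4 (Tina): dept_id=2 -> matches Security
  - employee 5 (Jack): dept_id=NULL, no match -> dropped
So 1 of 5 rows is dropped.

SQL:
SELECT a.name, b.name AS department
FROM employees a
INNER JOIN departments b ON a.dept_id = b.id

Result:
name   | department
-------+-----------
Eli    | Security  
Grace  | Security  
Olivia | Support   
Tina   | Security  


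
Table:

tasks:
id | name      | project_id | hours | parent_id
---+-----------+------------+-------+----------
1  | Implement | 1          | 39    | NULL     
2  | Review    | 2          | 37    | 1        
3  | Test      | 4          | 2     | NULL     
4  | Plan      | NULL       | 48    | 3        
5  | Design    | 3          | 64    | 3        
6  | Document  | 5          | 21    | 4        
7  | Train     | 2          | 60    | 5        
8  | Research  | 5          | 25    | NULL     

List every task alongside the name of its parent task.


This is a self-join: tasks is joined to a second copy of itself, matching each row's parent_id to another row's id. Use LEFT JOIN so rows with parent_id=NULL are kept.
  - task 1 (Implement): parent_id=NULL -> NULL
  - task 2 (Review): parent_id=1 -> Implement
  - task 3 (Test): parent_id=NULL -> NULL
  - task 4 (Plan): parent_id=3 -> Test
  - task 5 (Design): parent_id=3 -> Test
  - task 6 (Document): parent_id=4 -> Plan
  - task 7 (Train): parent_id=5 -> Design
  - task 8 (Research): parent_id=NULL -> NULL

SQL:
SELECT a.name AS item, b.name AS parent
FROM tasks a
LEFT JOIN tasks b ON a.parent_id = b.id

Result:
item      | parent   
----------+----------
Implement | NULL     
Review    | Implement
Test      | NULL     
Plan      | Test     
Design    | Test     
Document  | Plan     
Train     | Design   
Research  | NULL     


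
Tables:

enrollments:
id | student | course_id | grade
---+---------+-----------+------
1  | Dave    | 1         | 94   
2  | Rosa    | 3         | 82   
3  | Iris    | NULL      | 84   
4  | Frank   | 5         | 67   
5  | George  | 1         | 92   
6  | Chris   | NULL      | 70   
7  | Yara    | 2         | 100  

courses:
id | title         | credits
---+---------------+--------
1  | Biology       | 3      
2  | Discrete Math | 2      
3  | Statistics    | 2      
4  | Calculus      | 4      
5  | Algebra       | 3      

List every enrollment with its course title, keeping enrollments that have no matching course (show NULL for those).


LEFT JOIN keeps every row from enrollments (the left table); where course_id has no match in courses, the course columns become NULL. Walk through each enrollment:
  - enrollment 1 (Dave): course_id=1 -> matches Biology
  - enrollment 2 (Rosa): course_id=3 -> matches Statistics
  - enrollment 3 (Iris): course_id=NULL, no match -> kept with NULL
  - enrollment 4 (Frank): course_id=5 -> matches Algebra
  - enrollment 5 (George): course_id=1 -> matches Biology
  - enrollment 6 (Chris): course_id=NULL, no match -> kept with NULL
  - enrollment 7 (Yara): course_id=2 -> matches Discrete Math
All 7 rows appear; 2 have NULL course.

SQL:
SELECT a.student, b.title AS course
FROM enrollments a
LEFT JOIN courses b ON a.course_id = b.id

Result:
student | course       
--------+--------------
Dave    | Biology      
Rosa    | Statistics   
Iris    | NULL         
Frank   | Algebra      
George  | Biology      
Chris   | NULL         
Yara    | Discrete Math


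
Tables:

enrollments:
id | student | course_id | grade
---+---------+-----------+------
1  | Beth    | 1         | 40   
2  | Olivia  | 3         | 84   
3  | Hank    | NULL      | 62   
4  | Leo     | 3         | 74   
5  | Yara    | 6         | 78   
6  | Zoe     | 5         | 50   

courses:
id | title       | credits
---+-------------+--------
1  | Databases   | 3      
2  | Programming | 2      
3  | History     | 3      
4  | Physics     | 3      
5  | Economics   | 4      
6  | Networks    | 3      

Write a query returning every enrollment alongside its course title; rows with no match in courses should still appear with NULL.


LEFT JOIN keeps every row from enrollments (the left table); where course_id has no match in courses, the course columns become NULL. Walk through each enrollment:
  - enrollment 1 (Beth): course_id=1 -> matches Databases
  - enrollment 2 (Olivia): course_id=3 -> matches History
  - enrollment 3 (Hank): course_id=NULL, no match -> kept with NULL
  - enrollment 4 (Leo): course_id=3 -> matches History
  - enrollment 5 (Yara): course_id=6 -> matches Networks
  - enrollment 6 (Zoe): course_id=5 -> matches Economics
All 6 rows appear; 1 has NULL course.

SQL:
SELECT a.student, b.title AS course
FROM enrollments a
LEFT JOIN courses b ON a.course_id = b.id

Result:
student | course   
--------+----------
Beth    | Databases
Olivia  | History  
Hank    | NULL     
Leo     | History  
Yara    | Networks 
Zoe     | Economics


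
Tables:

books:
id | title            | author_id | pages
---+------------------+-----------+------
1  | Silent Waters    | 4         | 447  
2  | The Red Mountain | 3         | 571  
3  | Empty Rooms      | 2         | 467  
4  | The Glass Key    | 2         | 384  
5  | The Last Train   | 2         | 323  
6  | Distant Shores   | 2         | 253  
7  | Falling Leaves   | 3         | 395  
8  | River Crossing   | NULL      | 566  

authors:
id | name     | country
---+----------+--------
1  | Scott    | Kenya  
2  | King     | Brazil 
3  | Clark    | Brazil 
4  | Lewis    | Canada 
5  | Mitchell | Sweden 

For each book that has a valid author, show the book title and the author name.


INNER JOIN keeps only books rows whose author_id matches an id in authors. Walk through each book:
  - book 1 (Silent Waters): author_id=4 -> matches Lewis
  - book 2 (The Red Mountain): author_id=3 -> matches Clark
  - book 3 (Empty Rooms): author_id=2 -> matches King
  - book 4 (The Glass Key): author_id=2 -> matches King
  - book 5 (The Last Train): author_id=2 -> matches King
  - book 6 (Distant Shores): author_id=2 -> matches King
  - book 7 (Falling Leaves): author_id=3 -> matches Clark
  - book 8 (River Crossing): author_id=NULL, no match -> dropped
So 1 of 8 rows is dropped.

SQL:
SELECT a.title, b.name AS author
FROM books a
INNER JOIN authors b ON a.author_id = b.id

Result:
title            | author
-----------------+-------
Silent Waters    | Lewis 
The Red Mountain | Clark 
Empty Rooms      | King  
The Glass Key    | King  
The Last Train   | King  
Distant Shores   | King  
Falling Leaves   | Clark 


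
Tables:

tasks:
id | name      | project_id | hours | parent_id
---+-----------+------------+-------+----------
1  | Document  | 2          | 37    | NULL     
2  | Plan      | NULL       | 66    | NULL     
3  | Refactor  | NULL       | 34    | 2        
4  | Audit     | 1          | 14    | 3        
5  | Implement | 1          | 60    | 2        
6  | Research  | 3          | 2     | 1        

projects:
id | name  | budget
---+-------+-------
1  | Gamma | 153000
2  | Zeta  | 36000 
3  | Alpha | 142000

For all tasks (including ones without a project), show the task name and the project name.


LEFT JOIN keeps every row from tasks (the left table); where project_id has no match in projects, the project columns become NULL. Walk through each task:
  - task 1 (Document): project_id=2 -> matches Zeta
  - task 2 (Plan): project_id=NULL, no match -> kept with NULL
  - task 3 (Refactor): project_id=NULL, no match -> kept with NULL
  - task 4 (Audit): project_id=1 -> matches Gamma
  - task 5 (Implement): project_id=1 -> matches Gamma
  - task 6 (Research): project_id=3 -> matches Alpha
All 6 rows appear; 2 have NULL project.

SQL:
SELECT a.name, b.name AS project
FROM tasks a
LEFT JOIN projects b ON a.project_id = b.id

Result:
name      | project
----------+--------
Document  | Zeta   
Plan      | NULL   
Refactor  | NULL   
Audit     | Gamma  
Implement | Gamma  
Research  | Alpha  


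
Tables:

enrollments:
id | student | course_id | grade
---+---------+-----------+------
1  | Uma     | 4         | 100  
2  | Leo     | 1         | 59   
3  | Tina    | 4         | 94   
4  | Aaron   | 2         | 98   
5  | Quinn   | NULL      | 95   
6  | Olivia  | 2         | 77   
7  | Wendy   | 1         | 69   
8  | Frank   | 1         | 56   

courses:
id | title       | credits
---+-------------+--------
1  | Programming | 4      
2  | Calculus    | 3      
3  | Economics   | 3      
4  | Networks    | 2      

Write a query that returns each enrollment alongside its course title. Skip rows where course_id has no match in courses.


INNER JOIN keeps only enrollments rows whose course_id matches an id in courses. Walk through each enrollment:
  - enrollment 1 (Uma): course_id=4 -> matches Networks
  - enrollment 2 (Leo): course_id=1 -> matches Programming
  - enrollment 3 (Tina): course_id=4 -> matches Networks
  - enrollment 4 (Aaron): course_id=2 -> matches Calculus
  - enrollment 5 (Quinn): course_id=NULL, no match -> dropped
  - enrollment 6 (Olivia): course_id=2 -> matches Calculus
  - enrollment 7 (Wendy): course_id=1 -> matches Programming
  - enrollment 8 (Frank): course_id=1 -> matches Programming
So 1 of 8 rows is dropped.

SQL:
SELECT a.student, b.title AS course
FROM enrollments a
INNER JOIN courses b ON a.course_id = b.id

Result:
student | course     
--------+------------
Uma     | Networks   
Leo     | Programming
Tina    | Networks   
Aaron   | Calculus   
Olivia  | Calculus   
Wendy   | Programming
Frank   | Programming


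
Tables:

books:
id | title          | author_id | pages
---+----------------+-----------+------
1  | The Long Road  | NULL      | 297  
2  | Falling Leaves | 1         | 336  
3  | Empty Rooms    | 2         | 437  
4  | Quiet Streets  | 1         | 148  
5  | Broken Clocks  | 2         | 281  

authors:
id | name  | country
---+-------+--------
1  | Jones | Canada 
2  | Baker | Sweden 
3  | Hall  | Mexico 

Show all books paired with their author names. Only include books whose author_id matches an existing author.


INNER JOIN keeps only books rows whose author_id matches an id in authors. Walk through each book:
  - book 1 (The Long Road): author_id=NULL, no match -> dropped
  - book 2 (Falling Leaves): author_id=1 -> matches Jones
  - book 3 (Empty Rooms): author_id=2 -> matches Baker
  - book 4 (Quiet Streets): author_id=1 -> matches Jones
  - book 5 (Broken Clocks): author_id=2 -> matches Baker
So 1 of 5 rows is dropped.

SQL:
SELECT a.title, b.name AS author
FROM books a
INNER JOIN authors b ON a.author_id = b.id

Result:
title          | author
---------------+-------
Falling Leaves | Jones 
Empty Rooms    | Baker 
Quiet Streets  | Jones 
Broken Clocks  | Baker 


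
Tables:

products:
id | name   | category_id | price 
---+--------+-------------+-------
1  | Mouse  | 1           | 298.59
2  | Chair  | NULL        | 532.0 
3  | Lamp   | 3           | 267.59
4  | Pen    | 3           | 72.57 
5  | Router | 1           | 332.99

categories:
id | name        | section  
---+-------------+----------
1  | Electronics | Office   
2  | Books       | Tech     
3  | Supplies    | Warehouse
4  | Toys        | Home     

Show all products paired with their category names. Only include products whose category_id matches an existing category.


INNER JOIN keeps only products rows whose category_id matches an id in categories. Walk through each product:
  - product 1 (Mouse): category_id=1 -> matches Electronics
  - product 2 (Chair): category_id=NULL, no match -> dropped
  - product 3 (Lamp): category_id=3 -> matches Supplies
  - product 4 (Pen): category_id=3 -> matches Supplies
  - product 5 (Router): category_id=1 -> matches Electronics
So 1 of 5 rows is dropped.

SQL:
SELECT a.name, b.name AS category
FROM products a
INNER JOIN categories b ON a.category_id = b.id

Result:
name   | category   
-------+------------
Mouse  | Electronics
Lamp   | Supplies   
Pen    | Supplies   
Router | Electronics


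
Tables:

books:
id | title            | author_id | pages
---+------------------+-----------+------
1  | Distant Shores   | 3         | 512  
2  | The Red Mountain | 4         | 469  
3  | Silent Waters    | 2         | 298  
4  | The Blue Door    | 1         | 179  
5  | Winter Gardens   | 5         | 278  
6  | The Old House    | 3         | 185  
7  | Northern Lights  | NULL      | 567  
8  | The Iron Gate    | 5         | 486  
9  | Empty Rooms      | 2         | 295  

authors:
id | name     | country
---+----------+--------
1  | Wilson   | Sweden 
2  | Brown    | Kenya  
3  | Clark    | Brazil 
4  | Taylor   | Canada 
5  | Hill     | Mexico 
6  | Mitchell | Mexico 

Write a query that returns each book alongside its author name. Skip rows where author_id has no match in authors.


INNER JOIN keeps only books rows whose author_id matches an id in authors. Walk through each book:
  - book 1 (Distant Shores): author_id=3 -> matches Clark
  - book 2 (The Red Mountain): author_id=4 -> matches Taylor
  - book 3 (Silent Waters): author_id=2 -> matches Brown
  - book 4 (The Blue Door): author_id=1 -> matches Wilson
  - book 5 (Winter Gardens): author_id=5 -> matches Hill
  - book 6 (The Old House): author_id=3 -> matches Clark
  - book 7 (Northern Lights): author_id=NULL, no match -> dropped
  - book 8 (The Iron Gate): author_id=5 -> matches Hill
  - book 9 (Empty Rooms): author_id=2 -> matches Brown
So 1 of 9 rows is dropped.

SQL:
SELECT a.title, b.name AS author
FROM books a
INNER JOIN authors b ON a.author_id = b.id

Result:
title            | author
-----------------+-------
Distant Shores   | Clark 
The Red Mountain | Taylor
Silent Waters    | Brown 
The Blue Door    | Wilson
Winter Gardens   | Hill  
The Old House    | Clark 
The Iron Gate    | Hill  
Empty Rooms      | Brown 


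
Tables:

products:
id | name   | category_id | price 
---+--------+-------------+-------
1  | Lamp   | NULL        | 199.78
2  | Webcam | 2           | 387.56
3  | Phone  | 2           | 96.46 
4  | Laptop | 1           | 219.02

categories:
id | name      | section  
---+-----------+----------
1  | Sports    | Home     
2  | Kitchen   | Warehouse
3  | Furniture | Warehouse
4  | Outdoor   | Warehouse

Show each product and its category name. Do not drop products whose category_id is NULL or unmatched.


LEFT JOIN keeps every row from products (the left table); where category_id has no match in categories, the category columns become NULL. Walk through each product:
  - product 1 (Lamp): category_id=NULL, no match -> kept with NULL
  - product 2 (Webcam): category_id=2 -> matches Kitchen
  - product 3 (Phone): category_id=2 -> matches Kitchen
  - product 4 (Laptop): category_id=1 -> matches Sports
All 4 rows appear; 1 has NULL category.

SQL:
SELECT a.name, b.name AS category
FROM products a
LEFT JOIN categories b ON a.category_id = b.id

Result:
name   | category
-------+---------
Lamp   | NULL    
Webcam | Kitchen 
Phone  | Kitchen 
Laptop | Sports  


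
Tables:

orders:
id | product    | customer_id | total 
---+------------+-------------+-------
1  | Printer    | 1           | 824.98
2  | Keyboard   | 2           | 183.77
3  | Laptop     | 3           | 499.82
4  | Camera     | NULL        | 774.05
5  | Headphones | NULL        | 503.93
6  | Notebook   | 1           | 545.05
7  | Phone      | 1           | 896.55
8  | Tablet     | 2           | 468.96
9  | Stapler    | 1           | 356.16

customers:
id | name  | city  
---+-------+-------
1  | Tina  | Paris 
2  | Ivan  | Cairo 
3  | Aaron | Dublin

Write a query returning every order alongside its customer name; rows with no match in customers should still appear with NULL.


LEFT JOIN keeps every row from orders (the left table); where customer_id has no match in customers, the customer columns become NULL. Walk through each order:
  - order 1 (Printer): customer_id=1 -> matches Tina
  - order 2 (Keyboard): customer_id=2 -> matches Ivan
  - order 3 (Laptop): customer_id=3 -> matches Aaron
  - order 4 (Camera): customer_id=NULL, no match -> kept with NULL
  - order 5 (Headphones): customer_id=NULL, no match -> kept with NULL
  - order 6 (Notebook): customer_id=1 -> matches Tina
  - order 7 (Phone): customer_id=1 -> matches Tina
  - order 8 (Tablet): customer_id=2 -> matches Ivan
  - order 9 (Stapler): customer_id=1 -> matches Tina
All 9 rows appear; 2 have NULL customer.

SQL:
SELECT a.product, b.name AS customer
FROM orders a
LEFT JOIN customers b ON a.customer_id = b.id

Result:
product    | customer
-----------+---------
Printer    | Tina    
Keyboard   | Ivan    
Laptop     | Aaron   
Camera     | NULL    
Headphones | NULL    
Notebook   | Tina    
Phone      | Tina    
Tablet     | Ivan    
Stapler    | Tina    


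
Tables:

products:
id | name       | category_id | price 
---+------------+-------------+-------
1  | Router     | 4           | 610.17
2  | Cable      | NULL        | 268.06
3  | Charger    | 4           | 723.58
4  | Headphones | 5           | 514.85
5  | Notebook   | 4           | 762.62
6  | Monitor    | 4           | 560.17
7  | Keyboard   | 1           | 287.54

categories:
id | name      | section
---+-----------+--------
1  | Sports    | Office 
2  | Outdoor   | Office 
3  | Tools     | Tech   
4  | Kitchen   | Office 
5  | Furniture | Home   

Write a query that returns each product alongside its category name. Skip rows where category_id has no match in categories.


INNER JOIN keeps only products rows whose category_id matches an id in categories. Walk through each product:
  - product 1 (Router): category_id=4 -> matches Kitchen
  - product 2 (Cable): category_id=NULL, no match -> dropped
  - product 3 (Charger): category_id=4 -> matches Kitchen
  - product 4 (Headphones): category_id=5 -> matches Furniture
  - product 5 (Notebook): category_id=4 -> matches Kitchen
  - product 6 (Monitor): category_id=4 -> matches Kitchen
  - product 7 (Keyboard): category_id=1 -> matches Sports
So 1 of 7 rows is dropped.

SQL:
SELECT a.name, b.name AS category
FROM products a
INNER JOIN categories b ON a.category_id = b.id

Result:
name       | category 
-----------+----------
Router     | Kitchen  
Charger    | Kitchen  
Headphones | Furniture
Notebook   | Kitchen  
Monitor    | Kitchen  
Keyboard   | Sports   


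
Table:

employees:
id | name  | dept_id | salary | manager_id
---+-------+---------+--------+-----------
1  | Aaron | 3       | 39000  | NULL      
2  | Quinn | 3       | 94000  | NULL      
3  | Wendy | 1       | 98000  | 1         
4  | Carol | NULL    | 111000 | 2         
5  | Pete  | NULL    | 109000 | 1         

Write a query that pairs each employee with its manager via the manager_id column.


This is a self-join: employees is joined to a second copy of itself, matching each row's manager_id to another row's id. Use LEFT JOIN so rows with manager_id=NULL are kept.
  - employee 1 (Aaron): manager_id=NULL -> NULL
  - employee 2 (Quinn): manager_id=NULL -> NULL
  - employee 3 (Wendy): manager_id=1 -> Aaron
  - employee 4 (Carol): manager_id=2 -> Quinn
  - employee 5 (Pete): manager_id=1 -> Aaron

SQL:
SELECT a.name AS item, b.name AS manager
FROM employees a
LEFT JOIN employees b ON a.manager_id = b.id

Result:
item  | manager
------+--------
Aaron | NULL   
Quinn | NULL   
Wendy | Aaron  
Carol | Quinn  
Pete  | Aaron  


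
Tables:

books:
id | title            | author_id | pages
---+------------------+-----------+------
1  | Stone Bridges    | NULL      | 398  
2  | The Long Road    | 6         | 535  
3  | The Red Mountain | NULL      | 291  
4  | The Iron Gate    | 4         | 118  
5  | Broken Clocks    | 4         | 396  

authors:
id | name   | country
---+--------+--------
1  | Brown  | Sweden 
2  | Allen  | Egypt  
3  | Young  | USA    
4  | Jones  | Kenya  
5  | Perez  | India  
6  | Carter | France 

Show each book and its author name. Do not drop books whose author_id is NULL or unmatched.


LEFT JOIN keeps every row from books (the left table); where author_id has no match in authors, the author columns become NULL. Walk through each book:
  - book 1 (Stone Bridges): author_id=NULL, no match -> kept with NULL
  - book 2 (The Long Road): author_id=6 -> matches Carter
  - book 3 (The Red Mountain): author_id=NULL, no match -> kept with NULL
  - book 4 (The Iron Gate): author_id=4 -> matches Jones
  - book 5 (Broken Clocks): author_id=4 -> matches Jones
All 5 rows appear; 2 have NULL author.

SQL:
SELECT a.title, b.name AS author
FROM books a
LEFT JOIN authors b ON a.author_id = b.id

Result:
title            | author
-----------------+-------
Stone Bridges    | NULL  
The Long Road    | Carter
The Red Mountain | NULL  
The Iron Gate    | Jones 
Broken Clocks    | Jones 


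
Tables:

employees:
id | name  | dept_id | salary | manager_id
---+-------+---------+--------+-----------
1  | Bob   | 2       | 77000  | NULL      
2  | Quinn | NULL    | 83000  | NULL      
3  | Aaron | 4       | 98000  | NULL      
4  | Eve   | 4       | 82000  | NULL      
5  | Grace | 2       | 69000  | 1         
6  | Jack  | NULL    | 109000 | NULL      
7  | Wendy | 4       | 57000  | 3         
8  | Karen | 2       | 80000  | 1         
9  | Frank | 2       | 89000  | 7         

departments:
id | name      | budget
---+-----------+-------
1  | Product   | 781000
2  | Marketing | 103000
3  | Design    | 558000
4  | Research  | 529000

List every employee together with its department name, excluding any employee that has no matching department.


INNER JOIN keeps only employees rows whose dept_id matches an id in departments. Walk through each employee:
  - employee 1 (Bob): dept_id=2 -> matches Marketing
  - employee 2 (Quinn): dept_id=NULL, no match -> dropped
  - employee 3 (Aaron): dept_id=4 -> matches Research
  - employee 4 (Eve): dept_id=4 -> matches Research
  - employee 5 (Grace): dept_id=2 -> matches Marketing
  - employee 6 (Jack): dept_id=NULL, no match -> dropped
  - employee 7 (Wendy): dept_id=4 -> matches Research
  - employee 8 (Karen): dept_id=2 -> matches Marketing
  - employee 9 (Frank): dept_id=2 -> matches Marketing
So 2 of 9 rows are dropped.

SQL:
SELECT a.name, b.name AS department
FROM employees a
INNER JOIN departments b ON a.dept_id = b.id

Result:
name  | department
------+-----------
Bob   | Marketing 
Aaron | Research  
Eve   | Research  
Grace | Marketing 
Wendy | Research  
Karen | Marketing 
Frank | Marketing 
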